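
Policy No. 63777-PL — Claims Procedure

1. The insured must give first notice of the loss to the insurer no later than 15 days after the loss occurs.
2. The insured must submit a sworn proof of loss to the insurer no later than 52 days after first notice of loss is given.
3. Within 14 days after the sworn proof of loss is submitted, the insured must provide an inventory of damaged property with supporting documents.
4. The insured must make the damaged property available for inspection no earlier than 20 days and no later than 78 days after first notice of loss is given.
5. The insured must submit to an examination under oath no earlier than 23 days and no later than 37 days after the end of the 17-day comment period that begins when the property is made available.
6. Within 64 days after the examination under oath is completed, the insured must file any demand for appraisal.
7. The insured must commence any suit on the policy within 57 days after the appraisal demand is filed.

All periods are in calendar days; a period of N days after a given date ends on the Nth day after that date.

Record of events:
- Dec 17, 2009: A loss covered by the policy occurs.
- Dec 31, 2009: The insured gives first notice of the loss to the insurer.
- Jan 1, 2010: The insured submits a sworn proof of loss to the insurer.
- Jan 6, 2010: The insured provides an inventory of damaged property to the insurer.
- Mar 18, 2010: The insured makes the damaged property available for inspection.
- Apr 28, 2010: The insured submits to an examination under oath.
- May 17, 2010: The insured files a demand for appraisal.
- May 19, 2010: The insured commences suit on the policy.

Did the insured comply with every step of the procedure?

Yes

(1) due by Dec 17, 2009 + 15 days = Jan 1, 2010; Dec 31, 2009 is within that limit.
(2) due by Dec 31, 2009 + 52 days = Feb 21, 2010; completed Jan 1, 2010, before the deadline.
(3) due by Jan 1, 2010 + 14 days = Jan 15, 2010; done Jan 6, 2010 — timely.
(4) the permitted window runs from Dec 31, 2009 + 20 = Jan 20, 2010 to Dec 31, 2009 + 78 = Mar 19, 2010; done Mar 18, 2010, which is between those dates.
(5) the permitted window runs from Apr 4, 2010 + 23 = Apr 27, 2010 to Apr 4, 2010 + 37 = May 11, 2010; done Apr 28, 2010, which is between those dates.
(6) due by Apr 28, 2010 + 64 days = Jul 1, 2010; done May 17, 2010 — timely.
(7) due by May 17, 2010 + 57 days = Jul 13, 2010; May 19, 2010 is within that limit.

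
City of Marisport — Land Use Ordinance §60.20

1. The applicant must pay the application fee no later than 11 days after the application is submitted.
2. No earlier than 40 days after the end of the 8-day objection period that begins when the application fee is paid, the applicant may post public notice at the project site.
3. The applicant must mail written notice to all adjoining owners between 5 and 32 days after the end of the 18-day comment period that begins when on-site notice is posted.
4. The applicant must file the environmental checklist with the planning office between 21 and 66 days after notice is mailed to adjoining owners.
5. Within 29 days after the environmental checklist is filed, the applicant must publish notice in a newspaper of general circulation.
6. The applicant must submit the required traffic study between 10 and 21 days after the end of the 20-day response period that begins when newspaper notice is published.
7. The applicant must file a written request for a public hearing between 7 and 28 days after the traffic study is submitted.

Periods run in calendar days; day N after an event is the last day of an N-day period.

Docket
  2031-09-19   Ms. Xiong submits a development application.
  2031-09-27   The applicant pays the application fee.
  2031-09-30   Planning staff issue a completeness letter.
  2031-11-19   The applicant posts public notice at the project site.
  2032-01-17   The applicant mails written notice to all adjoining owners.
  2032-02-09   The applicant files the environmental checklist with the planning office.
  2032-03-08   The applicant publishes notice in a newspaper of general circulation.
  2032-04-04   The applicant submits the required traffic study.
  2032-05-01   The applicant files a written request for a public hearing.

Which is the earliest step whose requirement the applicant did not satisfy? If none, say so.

Step 3

(1) due by 2031-09-19 + 11 days = 2031-09-30; done 2031-09-27 — timely.
(2) permitted from 2031-10-05 + 40 days = 2031-11-14 onward; done 2031-11-19 — permitted.
(3) the permitted window runs from 2031-12-07 + 5 = 2031-12-12 to 2031-12-07 + 32 = 2032-01-08; done 2032-01-17 — 9 days after the window closed.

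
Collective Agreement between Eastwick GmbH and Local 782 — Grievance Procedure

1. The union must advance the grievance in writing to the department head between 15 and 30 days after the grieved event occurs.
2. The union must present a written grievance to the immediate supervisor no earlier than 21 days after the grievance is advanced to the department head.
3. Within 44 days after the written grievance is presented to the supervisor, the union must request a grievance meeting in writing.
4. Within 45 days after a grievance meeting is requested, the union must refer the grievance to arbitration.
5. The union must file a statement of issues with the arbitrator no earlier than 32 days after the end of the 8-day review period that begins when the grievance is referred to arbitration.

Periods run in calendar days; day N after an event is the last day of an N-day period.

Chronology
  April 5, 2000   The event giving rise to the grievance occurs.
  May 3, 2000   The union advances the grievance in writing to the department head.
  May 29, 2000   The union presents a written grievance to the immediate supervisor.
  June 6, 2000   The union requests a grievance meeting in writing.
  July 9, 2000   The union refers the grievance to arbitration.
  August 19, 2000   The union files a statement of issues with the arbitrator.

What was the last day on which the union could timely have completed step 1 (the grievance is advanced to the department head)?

May 5, 2000

Step 1 runs from April 5, 2000, when the grieved event occurs. The window is 15–30 days after April 5, 2000; it closes on May 5, 2000.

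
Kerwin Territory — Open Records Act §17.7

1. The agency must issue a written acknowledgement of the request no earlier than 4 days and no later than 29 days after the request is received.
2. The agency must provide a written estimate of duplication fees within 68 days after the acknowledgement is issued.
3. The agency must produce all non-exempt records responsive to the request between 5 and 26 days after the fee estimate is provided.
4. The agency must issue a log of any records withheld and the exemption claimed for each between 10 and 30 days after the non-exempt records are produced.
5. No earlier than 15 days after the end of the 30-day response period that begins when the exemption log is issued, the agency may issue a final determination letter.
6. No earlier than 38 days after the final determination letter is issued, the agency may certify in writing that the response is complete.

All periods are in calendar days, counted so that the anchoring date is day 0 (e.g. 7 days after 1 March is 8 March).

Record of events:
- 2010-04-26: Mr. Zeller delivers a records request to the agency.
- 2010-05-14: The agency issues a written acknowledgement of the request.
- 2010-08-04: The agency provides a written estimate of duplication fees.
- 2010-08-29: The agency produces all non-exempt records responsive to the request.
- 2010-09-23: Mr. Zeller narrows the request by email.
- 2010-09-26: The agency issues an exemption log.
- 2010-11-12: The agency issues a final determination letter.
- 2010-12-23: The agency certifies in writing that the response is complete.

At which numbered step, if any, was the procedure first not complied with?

Step 2

Step 1: the window is 4–29 days after 2010-04-26 (when the request is received), so 2010-04-30 through 2010-05-25; done 2010-05-14 — within the window.
Step 2: 68 days after 2010-05-14 (when the acknowledgement is issued) is 2010-07-21; 2010-08-04 misses that deadline by 14 days.
Later steps need not be reached.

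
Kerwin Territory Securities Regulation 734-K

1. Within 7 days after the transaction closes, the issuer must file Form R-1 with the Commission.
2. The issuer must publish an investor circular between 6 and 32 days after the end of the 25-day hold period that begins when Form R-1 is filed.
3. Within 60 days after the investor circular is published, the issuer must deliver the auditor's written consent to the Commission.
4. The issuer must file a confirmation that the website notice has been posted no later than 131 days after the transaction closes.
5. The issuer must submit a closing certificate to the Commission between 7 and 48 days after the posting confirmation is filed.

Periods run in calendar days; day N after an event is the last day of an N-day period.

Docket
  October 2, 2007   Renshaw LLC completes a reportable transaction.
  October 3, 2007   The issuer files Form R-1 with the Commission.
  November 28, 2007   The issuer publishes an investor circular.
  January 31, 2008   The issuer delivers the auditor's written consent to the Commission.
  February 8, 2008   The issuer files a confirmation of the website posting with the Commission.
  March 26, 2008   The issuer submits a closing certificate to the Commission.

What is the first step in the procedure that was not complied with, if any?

Step 1 — counting 7 days from October 2, 2007 (when the transaction closes) gives a deadline of October 9, 2007; done October 3, 2007 — timely.
Step 2 — 6 and 32 days from October 28, 2007 (end of the 25-day hold period, which began when Form R-1 is filed on October 3, 2007) are November 3, 2007 and November 29, 2007 respectively; November 28, 2007 falls inside that range.
Step 3 — counting 60 days from November 28, 2007 (when the investor circular is published) gives a deadline of January 27, 2008; January 31, 2008 misses that deadline by 4 days.
No need to go further; step 3 was not satisfied.

Step 3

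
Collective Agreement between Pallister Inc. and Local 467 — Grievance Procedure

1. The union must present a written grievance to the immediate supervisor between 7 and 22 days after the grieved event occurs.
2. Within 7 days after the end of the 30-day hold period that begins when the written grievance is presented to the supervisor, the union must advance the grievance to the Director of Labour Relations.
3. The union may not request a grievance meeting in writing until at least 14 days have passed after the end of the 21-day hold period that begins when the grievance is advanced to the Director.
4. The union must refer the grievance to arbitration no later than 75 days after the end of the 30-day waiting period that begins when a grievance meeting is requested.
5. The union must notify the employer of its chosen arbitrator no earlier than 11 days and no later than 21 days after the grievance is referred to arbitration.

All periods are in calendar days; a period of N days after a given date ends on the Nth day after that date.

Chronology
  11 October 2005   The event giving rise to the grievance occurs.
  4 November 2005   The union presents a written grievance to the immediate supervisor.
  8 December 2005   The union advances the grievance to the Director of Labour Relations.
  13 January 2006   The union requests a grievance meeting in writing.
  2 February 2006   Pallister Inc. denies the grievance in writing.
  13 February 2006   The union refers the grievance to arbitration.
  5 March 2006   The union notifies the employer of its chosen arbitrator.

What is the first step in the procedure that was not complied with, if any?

Step 1

Step 1: the window is 7–22 days after 11 October 2005 (when the grieved event occurs), so 18 October 2005 through 2 November 2005; 4 November 2005 is 2 days past the end of the window.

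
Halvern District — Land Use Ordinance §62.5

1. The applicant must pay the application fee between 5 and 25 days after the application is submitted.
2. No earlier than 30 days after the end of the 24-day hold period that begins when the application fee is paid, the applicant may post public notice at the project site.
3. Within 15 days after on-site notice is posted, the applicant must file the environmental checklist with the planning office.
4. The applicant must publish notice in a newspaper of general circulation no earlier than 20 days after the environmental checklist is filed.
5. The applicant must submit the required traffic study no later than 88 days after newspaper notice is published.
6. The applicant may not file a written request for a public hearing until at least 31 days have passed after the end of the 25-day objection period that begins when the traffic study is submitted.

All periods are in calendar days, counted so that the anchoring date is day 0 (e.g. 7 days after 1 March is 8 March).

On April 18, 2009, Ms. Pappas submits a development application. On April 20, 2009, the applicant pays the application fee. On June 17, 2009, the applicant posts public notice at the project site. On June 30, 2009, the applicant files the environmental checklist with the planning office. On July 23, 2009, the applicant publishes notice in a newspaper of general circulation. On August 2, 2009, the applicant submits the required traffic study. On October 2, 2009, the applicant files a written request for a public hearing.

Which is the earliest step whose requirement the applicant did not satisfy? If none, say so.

Step 1 — 5 and 25 days from April 18, 2009 (when the application is submitted) are April 23, 2009 and May 13, 2009 respectively; April 20, 2009 is 3 days too early.
That is the first point of non-compliance.

Step 1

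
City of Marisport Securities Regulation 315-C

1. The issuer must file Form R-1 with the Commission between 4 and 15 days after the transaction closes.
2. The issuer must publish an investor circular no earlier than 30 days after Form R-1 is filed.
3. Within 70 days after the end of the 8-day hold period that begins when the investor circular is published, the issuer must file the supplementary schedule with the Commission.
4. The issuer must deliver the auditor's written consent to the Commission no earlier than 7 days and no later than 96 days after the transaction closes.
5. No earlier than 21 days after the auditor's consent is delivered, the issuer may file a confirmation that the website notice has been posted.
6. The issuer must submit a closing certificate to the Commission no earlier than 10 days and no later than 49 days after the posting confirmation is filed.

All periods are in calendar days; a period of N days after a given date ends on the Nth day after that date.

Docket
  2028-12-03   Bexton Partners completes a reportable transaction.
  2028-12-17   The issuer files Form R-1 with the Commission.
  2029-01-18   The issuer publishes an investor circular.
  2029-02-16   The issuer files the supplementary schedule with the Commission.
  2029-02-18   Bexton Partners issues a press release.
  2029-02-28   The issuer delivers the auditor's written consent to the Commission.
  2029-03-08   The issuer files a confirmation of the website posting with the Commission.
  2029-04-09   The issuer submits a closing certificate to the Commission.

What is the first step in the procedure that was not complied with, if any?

Step 5

(1) the permitted window runs from 2028-12-03 + 4 = 2028-12-07 to 2028-12-03 + 15 = 2028-12-18; done 2028-12-17 — within the window.
(2) permitted from 2028-12-17 + 30 days = 2029-01-16 onward; done 2029-01-18, after the minimum wait.
(3) due by 2029-01-26 + 70 days = 2029-04-06; completed 2029-02-16, before the deadline.
(4) the permitted window runs from 2028-12-03 + 7 = 2028-12-10 to 2028-12-03 + 96 = 2029-03-09; done 2029-02-28, which is between those dates.
(5) permitted from 2029-02-28 + 21 days = 2029-03-21 onward; acted on 2029-03-08, 13 days prematurely.
That is the first point of non-compliance.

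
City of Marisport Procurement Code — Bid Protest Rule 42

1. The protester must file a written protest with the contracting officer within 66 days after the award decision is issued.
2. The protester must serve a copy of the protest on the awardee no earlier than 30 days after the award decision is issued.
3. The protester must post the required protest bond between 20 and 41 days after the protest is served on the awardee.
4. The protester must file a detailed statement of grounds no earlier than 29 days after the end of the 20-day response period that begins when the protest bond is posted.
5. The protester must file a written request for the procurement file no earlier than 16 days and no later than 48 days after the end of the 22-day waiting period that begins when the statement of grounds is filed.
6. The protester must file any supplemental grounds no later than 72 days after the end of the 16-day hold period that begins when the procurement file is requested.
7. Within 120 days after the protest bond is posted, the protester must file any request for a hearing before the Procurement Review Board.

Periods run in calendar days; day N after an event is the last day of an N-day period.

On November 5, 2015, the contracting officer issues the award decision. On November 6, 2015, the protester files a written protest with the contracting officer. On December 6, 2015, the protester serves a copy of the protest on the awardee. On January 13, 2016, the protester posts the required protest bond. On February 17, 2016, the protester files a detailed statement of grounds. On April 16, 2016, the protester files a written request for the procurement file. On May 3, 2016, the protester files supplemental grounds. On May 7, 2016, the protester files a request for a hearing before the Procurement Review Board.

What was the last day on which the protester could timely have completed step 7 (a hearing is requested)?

May 12, 2016

Step 7 runs from January 13, 2016, when the protest bond is posted. 120 days after January 13, 2016 is May 12, 2016.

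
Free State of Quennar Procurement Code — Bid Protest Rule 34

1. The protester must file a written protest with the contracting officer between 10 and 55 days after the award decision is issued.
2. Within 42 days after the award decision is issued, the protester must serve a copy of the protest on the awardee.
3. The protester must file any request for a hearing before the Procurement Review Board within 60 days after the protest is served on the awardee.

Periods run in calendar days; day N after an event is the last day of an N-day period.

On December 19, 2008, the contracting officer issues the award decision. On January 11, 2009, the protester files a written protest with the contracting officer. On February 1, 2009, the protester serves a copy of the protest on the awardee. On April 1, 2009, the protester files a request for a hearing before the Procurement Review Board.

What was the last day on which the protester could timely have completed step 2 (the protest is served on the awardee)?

January 30, 2009

Step 2 runs from December 19, 2008, when the award decision is issued. 42 days after December 19, 2008 is January 30, 2009.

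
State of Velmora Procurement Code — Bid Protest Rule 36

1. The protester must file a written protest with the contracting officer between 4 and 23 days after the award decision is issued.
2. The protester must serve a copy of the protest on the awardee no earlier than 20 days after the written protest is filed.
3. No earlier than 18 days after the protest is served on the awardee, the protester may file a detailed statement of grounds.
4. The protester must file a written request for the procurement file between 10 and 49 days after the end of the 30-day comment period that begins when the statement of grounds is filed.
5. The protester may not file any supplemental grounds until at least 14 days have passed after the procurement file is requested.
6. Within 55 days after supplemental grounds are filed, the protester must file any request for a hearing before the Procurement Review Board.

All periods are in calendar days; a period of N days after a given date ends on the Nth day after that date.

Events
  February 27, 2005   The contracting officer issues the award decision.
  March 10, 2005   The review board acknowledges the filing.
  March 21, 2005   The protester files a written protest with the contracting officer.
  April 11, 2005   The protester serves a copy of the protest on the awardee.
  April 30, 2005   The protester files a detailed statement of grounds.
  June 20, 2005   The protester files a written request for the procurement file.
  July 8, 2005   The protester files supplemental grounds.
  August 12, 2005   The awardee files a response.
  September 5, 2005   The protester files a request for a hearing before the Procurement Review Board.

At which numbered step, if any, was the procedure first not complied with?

Step 1 — 4 and 23 days from February 27, 2005 (when the award decision is issued) are March 3, 2005 and March 22, 2005 respectively; done March 21, 2005, which is between those dates.
Step 2 — must wait 20 days from March 21, 2005 (when the written protest is filed), so not before April 10, 2005; done April 11, 2005 — permitted.
Step 3 — must wait 18 days from April 11, 2005 (when the protest is served on the awardee), so not before April 29, 2005; done April 30, 2005 — permitted.
Step 4 — 10 and 49 days from May 30, 2005 (end of the 30-day comment period, which began when the statement of grounds is filed on April 30, 2005) are June 9, 2005 and July 18, 2005 respectively; June 20, 2005 falls inside that range.
Step 5 — must wait 14 days from June 20, 2005 (when the procurement file is requested), so not before July 4, 2005; done July 8, 2005 — permitted.
Step 6 — counting 55 days from July 8, 2005 (when supplemental grounds are filed) gives a deadline of September 1, 2005; not done until September 5, 2005, 4 days after the deadline.

Step 6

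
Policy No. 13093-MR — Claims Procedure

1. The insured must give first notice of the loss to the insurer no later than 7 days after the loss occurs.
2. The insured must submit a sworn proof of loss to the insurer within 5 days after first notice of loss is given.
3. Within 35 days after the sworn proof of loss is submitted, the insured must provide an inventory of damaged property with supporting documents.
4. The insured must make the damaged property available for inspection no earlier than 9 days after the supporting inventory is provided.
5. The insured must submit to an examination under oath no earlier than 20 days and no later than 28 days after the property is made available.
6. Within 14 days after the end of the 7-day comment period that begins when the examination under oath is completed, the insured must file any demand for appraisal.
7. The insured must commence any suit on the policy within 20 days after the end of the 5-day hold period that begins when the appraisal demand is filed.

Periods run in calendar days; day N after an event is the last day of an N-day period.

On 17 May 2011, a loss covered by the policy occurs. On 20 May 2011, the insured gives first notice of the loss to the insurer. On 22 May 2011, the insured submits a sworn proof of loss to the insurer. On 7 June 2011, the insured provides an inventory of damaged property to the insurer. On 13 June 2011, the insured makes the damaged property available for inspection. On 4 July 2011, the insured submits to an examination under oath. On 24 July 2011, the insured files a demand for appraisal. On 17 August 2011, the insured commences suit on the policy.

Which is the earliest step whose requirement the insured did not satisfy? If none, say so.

Step 4

Step 1 — counting 7 days from 17 May 2011 (when the loss occurs) gives a deadline of 24 May 2011; done 20 May 2011 — timely.
Step 2 — counting 5 days from 20 May 2011 (when first notice of loss is given) gives a deadline of 25 May 2011; done 22 May 2011 — timely.
Step 3 — counting 35 days from 22 May 2011 (when the sworn proof of loss is submitted) gives a deadline of 26 June 2011; completed 7 June 2011, before the deadline.
Step 4 — must wait 9 days from 7 June 2011 (when the supporting inventory is provided), so not before 16 June 2011; acted on 13 June 2011, 3 days prematurely.
The procedure was therefore not followed at step 4.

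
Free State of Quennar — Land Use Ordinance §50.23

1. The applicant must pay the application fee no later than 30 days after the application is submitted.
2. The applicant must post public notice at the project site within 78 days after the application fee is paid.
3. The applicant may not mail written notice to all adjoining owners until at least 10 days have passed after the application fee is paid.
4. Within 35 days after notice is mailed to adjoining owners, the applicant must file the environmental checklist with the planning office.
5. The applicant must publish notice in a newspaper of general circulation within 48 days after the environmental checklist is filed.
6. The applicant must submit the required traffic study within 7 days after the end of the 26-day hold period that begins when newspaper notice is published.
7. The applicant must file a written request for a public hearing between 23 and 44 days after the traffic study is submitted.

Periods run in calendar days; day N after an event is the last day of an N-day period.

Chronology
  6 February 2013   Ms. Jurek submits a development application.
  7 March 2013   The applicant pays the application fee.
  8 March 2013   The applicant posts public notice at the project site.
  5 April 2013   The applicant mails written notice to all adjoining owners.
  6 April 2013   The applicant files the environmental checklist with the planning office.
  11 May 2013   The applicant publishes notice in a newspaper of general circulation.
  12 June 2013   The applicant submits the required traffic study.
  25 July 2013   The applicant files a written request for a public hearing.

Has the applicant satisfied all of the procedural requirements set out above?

Yes

Step 1: 30 days after 6 February 2013 (when the application is submitted) is 8 March 2013; done 7 March 2013 — timely.
Step 2: 78 days after 7 March 2013 (when the application fee is paid) is 24 May 2013; done 8 March 2013 — timely.
Step 3: the earliest permitted date is 10 days after 7 March 2013 (when the application fee is paid), i.e. 17 March 2013; 5 April 2013 is on or after that date.
Step 4: 35 days after 5 April 2013 (when notice is mailed to adjoining owners) is 10 May 2013; completed 6 April 2013, before the deadline.
Step 5: 48 days after 6 April 2013 (when the environmental checklist is filed) is 24 May 2013; 11 May 2013 is within that limit.
Step 6: 7 days after 6 June 2013 (end of the 26-day hold period, which began when newspaper notice is published on 11 May 2013) is 13 June 2013; completed 12 June 2013, before the deadline.
Step 7: the window is 23–44 days after 12 June 2013 (when the traffic study is submitted), so 5 July 2013 through 26 July 2013; done 25 July 2013, which is between those dates.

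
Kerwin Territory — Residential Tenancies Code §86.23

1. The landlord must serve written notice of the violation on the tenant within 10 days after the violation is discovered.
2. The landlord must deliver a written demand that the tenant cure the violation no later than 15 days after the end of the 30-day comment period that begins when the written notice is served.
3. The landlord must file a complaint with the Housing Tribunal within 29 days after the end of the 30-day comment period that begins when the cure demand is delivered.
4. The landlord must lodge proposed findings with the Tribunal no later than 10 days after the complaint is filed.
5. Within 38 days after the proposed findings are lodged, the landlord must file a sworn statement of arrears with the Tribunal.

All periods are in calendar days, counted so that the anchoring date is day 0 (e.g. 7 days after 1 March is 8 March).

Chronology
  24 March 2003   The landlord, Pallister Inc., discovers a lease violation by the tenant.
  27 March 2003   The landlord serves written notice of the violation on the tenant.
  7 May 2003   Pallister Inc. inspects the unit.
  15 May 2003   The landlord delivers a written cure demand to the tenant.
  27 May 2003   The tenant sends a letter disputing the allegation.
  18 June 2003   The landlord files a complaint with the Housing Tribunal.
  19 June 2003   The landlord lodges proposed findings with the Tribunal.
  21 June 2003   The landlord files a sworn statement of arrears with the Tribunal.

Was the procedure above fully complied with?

Step 1 — counting 10 days from 24 March 2003 (when the violation is discovered) gives a deadline of 3 April 2003; completed 27 March 2003, before the deadline.
Step 2 — counting 15 days from 26 April 2003 (end of the 30-day comment period, which began when the written notice is served on 27 March 2003) gives a deadline of 11 May 2003; done 15 May 2003 — 4 days late.

No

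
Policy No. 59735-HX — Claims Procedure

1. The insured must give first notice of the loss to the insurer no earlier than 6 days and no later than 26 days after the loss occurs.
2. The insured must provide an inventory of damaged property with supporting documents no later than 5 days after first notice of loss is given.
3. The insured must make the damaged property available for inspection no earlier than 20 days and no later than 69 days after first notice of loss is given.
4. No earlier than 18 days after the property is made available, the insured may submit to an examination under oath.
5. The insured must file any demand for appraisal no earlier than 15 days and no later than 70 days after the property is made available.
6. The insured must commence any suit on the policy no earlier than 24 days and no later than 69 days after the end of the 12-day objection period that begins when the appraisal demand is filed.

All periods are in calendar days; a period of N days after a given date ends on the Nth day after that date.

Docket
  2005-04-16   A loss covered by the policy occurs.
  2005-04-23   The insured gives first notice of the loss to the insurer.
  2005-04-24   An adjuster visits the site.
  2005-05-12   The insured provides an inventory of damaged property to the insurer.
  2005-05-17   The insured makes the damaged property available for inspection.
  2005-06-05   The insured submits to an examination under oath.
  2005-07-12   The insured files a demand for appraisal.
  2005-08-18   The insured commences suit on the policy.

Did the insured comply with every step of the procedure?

(1) the permitted window runs from 2005-04-16 + 6 = 2005-04-22 to 2005-04-16 + 26 = 2005-05-12; done 2005-04-23, which is between those dates.
(2) due by 2005-04-23 + 5 days = 2005-04-28; 2005-05-12 misses that deadline by 14 days.
The analysis stops there.

No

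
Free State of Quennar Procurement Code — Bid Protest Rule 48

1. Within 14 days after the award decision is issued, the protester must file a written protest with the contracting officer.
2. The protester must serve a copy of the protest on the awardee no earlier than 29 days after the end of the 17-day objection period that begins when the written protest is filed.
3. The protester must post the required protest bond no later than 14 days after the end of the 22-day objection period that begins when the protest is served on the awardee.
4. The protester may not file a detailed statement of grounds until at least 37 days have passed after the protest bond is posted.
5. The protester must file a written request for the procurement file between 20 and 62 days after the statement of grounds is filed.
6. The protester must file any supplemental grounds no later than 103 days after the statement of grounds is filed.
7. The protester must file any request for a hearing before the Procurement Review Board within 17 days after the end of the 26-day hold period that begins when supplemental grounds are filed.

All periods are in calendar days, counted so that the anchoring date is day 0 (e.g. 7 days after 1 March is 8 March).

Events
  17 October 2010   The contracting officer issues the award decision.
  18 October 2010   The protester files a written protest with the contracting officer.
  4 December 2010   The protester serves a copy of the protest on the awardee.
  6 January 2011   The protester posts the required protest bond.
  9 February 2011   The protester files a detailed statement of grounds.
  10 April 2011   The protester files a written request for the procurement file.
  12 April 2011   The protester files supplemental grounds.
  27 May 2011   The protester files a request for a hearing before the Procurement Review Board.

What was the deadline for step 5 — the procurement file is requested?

Step 5 runs from 9 February 2011, when the statement of grounds is filed. The window is 20–62 days after 9 February 2011; it closes on 12 April 2011.

12 April 2011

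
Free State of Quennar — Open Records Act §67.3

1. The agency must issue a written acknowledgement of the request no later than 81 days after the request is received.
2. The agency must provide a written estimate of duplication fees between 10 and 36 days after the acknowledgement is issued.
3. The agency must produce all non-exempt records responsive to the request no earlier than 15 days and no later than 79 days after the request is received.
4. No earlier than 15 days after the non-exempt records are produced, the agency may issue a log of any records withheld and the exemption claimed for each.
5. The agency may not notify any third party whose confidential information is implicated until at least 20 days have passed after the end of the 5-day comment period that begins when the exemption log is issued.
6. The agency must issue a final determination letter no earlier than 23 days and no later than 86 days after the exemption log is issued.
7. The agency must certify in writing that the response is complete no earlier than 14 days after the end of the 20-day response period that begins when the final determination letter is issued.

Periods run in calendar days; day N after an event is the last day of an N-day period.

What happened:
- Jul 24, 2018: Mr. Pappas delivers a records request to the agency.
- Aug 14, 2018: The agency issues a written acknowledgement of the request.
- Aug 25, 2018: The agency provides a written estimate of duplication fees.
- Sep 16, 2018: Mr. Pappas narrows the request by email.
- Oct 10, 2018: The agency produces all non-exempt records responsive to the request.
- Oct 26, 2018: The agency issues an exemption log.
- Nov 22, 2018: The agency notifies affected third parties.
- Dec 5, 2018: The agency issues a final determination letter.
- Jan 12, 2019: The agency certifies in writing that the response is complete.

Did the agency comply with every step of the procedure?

Step 1: 81 days after Jul 24, 2018 (when the request is received) is Oct 13, 2018; completed Aug 14, 2018, before the deadline.
Step 2: the window is 10–36 days after Aug 14, 2018 (when the acknowledgement is issued), so Aug 24, 2018 through Sep 19, 2018; done Aug 25, 2018, which is between those dates.
Step 3: the window is 15–79 days after Jul 24, 2018 (when the request is received), so Aug 8, 2018 through Oct 11, 2018; done Oct 10, 2018, which is between those dates.
Step 4: the earliest permitted date is 15 days after Oct 10, 2018 (when the non-exempt records are produced), i.e. Oct 25, 2018; done Oct 26, 2018, after the minimum wait.
Step 5: the earliest permitted date is 20 days after Oct 31, 2018 (end of the 5-day comment period, which began when the exemption log is issued on Oct 26, 2018), i.e. Nov 20, 2018; done Nov 22, 2018, after the minimum wait.
Step 6: the window is 23–86 days after Oct 26, 2018 (when the exemption log is issued), so Nov 18, 2018 through Jan 20, 2019; done Dec 5, 2018, which is between those dates.
Step 7: the earliest permitted date is 14 days after Dec 25, 2018 (end of the 20-day response period, which began when the final determination letter is issued on Dec 5, 2018), i.e. Jan 8, 2019; done Jan 12, 2019 — permitted.

Yes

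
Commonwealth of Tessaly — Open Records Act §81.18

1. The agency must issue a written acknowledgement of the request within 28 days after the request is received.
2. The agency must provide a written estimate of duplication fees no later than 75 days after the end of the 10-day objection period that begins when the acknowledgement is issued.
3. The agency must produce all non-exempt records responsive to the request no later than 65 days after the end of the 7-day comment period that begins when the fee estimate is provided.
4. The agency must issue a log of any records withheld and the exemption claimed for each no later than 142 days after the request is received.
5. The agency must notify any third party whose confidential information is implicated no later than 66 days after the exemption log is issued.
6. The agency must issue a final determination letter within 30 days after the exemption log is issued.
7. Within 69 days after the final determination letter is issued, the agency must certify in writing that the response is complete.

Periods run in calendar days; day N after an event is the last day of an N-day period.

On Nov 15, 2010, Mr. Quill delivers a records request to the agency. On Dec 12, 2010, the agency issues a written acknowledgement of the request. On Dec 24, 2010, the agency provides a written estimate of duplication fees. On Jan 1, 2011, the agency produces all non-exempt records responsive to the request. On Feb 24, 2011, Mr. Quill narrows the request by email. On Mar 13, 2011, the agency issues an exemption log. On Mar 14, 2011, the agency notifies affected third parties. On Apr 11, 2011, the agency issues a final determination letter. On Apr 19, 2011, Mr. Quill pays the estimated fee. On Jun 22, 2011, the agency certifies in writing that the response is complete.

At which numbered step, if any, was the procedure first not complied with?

Step 7

(1) due by Nov 15, 2010 + 28 days = Dec 13, 2010; Dec 12, 2010 is within that limit.
(2) due by Dec 22, 2010 + 75 days = Mar 7, 2011; done Dec 24, 2010 — timely.
(3) due by Dec 31, 2010 + 65 days = Mar 6, 2011; Jan 1, 2011 is within that limit.
(4) due by Nov 15, 2010 + 142 days = Apr 6, 2011; Mar 13, 2011 is within that limit.
(5) due by Mar 13, 2011 + 66 days = May 18, 2011; done Mar 14, 2011 — timely.
(6) due by Mar 13, 2011 + 30 days = Apr 12, 2011; done Apr 11, 2011 — timely.
(7) due by Apr 11, 2011 + 69 days = Jun 19, 2011; done Jun 22, 2011 — 3 days late.
The analysis stops there.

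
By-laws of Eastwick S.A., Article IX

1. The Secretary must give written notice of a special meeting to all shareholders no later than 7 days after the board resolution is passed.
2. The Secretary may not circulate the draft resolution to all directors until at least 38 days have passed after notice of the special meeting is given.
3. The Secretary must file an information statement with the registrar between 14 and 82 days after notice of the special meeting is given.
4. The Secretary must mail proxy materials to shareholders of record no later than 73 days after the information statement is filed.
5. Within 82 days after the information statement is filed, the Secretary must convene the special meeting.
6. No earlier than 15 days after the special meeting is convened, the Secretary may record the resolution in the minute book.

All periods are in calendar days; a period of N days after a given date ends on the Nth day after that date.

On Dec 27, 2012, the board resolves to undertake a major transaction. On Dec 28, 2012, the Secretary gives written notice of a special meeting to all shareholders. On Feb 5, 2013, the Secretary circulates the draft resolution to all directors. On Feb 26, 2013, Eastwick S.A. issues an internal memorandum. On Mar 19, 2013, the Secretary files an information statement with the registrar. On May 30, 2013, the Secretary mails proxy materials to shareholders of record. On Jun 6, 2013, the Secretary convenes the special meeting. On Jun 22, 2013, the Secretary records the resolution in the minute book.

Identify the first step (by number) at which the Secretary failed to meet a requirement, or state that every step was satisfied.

Step 1: 7 days after Dec 27, 2012 (when the board resolution is passed) is Jan 3, 2013; done Dec 28, 2012 — timely.
Step 2: the earliest permitted date is 38 days after Dec 28, 2012 (when notice of the special meeting is given), i.e. Feb 4, 2013; done Feb 5, 2013, after the minimum wait.
Step 3: the window is 14–82 days after Dec 28, 2012 (when notice of the special meeting is given), so Jan 11, 2013 through Mar 20, 2013; done Mar 19, 2013 — within the window.
Step 4: 73 days after Mar 19, 2013 (when the information statement is filed) is May 31, 2013; done May 30, 2013 — timely.
Step 5: 82 days after Mar 19, 2013 (when the information statement is filed) is Jun 9, 2013; completed Jun 6, 2013, before the deadline.
Step 6: the earliest permitted date is 15 days after Jun 6, 2013 (when the special meeting is convened), i.e. Jun 21, 2013; done Jun 22, 2013 — permitted.

None — every step was satisfied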